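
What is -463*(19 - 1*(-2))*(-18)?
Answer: 175014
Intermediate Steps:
-463*(19 - 1*(-2))*(-18) = -463*(19 + 2)*(-18) = -9723*(-18) = -463*(-378) = 175014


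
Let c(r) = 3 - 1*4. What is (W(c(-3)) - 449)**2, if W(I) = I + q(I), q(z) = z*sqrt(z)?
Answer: (450 + I)**2 ≈ 2.025e+5 + 900.0*I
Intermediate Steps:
c(r) = -1 (c(r) = 3 - 4 = -1)
q(z) = z**(3/2)
W(I) = I + I**(3/2)
(W(c(-3)) - 449)**2 = ((-1 + (-1)**(3/2)) - 449)**2 = ((-1 - I) - 449)**2 = (-450 - I)**2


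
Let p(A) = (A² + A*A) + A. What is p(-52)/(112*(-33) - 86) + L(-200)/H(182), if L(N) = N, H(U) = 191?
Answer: -889698/361181 ≈ -2.4633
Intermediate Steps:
p(A) = A + 2*A² (p(A) = (A² + A²) + A = 2*A² + A = A + 2*A²)
p(-52)/(112*(-33) - 86) + L(-200)/H(182) = (-52*(1 + 2*(-52)))/(112*(-33) - 86) - 200/191 = (-52*(1 - 104))/(-3696 - 86) - 200*1/191 = -52*(-103)/(-3782) - 200/191 = 5356*(-1/3782) - 200/191 = -2678/1891 - 200/191 = -889698/361181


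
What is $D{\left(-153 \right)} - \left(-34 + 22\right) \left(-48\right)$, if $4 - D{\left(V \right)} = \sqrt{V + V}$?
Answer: $-572 - 3 i \sqrt{34} \approx -572.0 - 17.493 i$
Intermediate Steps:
$D{\left(V \right)} = 4 - \sqrt{2} \sqrt{V}$ ($D{\left(V \right)} = 4 - \sqrt{V + V} = 4 - \sqrt{2 V} = 4 - \sqrt{2} \sqrt{V}$)
$D{\left(-153 \right)} - \left(-34 + 22\right) \left(-48\right) = \left(4 - \sqrt{2} \sqrt{-153}\right) - \left(-34 + 22\right) \left(-48\right) = \left(4 - \sqrt{2} \cdot 3 i \sqrt{17}\right) - \left(-12\right) \left(-48\right) = \left(4 - 3 i \sqrt{34}\right) - 576 = -572 - 3 i \sqrt{34}$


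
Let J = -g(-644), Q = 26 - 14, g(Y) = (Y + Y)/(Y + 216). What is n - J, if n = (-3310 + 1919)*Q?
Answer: -1785722/107 ≈ -16689.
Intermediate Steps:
g(Y) = 2*Y/(216 + Y) (g(Y) = (2*Y)/(216 + Y) = 2*Y/(216 + Y))
Q = 12
J = -322/107 (J = -2*(-644)/(216 - 644) = -2*(-644)/(-428) = -2*(-644)*(-1)/428 = -1*322/107 = -322/107 ≈ -3.0093)
n = -16692 (n = (-3310 + 1919)*12 = -1391*12 = -16692)
n - J = -16692 - 1*(-322/107) = -16692 + 322/107 = -1785722/107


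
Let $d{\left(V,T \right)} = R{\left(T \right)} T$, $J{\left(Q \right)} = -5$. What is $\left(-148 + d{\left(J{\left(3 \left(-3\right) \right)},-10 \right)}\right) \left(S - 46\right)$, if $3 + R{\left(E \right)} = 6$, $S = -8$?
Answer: $9612$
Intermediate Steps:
$R{\left(E \right)} = 3$ ($R{\left(E \right)} = -3 + 6 = 3$)
$d{\left(V,T \right)} = 3 T$
$\left(-148 + d{\left(J{\left(3 \left(-3\right) \right)},-10 \right)}\right) \left(S - 46\right) = \left(-148 + 3 \left(-10\right)\right) \left(-8 - 46\right) = \left(-148 - 30\right) \left(-54\right) = \left(-178\right) \left(-54\right) = 9612$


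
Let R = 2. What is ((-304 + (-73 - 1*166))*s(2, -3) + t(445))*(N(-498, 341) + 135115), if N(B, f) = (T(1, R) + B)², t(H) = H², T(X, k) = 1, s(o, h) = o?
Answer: 75255118436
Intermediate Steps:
N(B, f) = (1 + B)²
((-304 + (-73 - 1*166))*s(2, -3) + t(445))*(N(-498, 341) + 135115) = ((-304 + (-73 - 1*166))*2 + 445²)*((1 - 498)² + 135115) = ((-304 + (-73 - 166))*2 + 198025)*((-497)² + 135115) = ((-304 - 239)*2 + 198025)*(247009 + 135115) = (-543*2 + 198025)*382124 = (-1086 + 198025)*382124 = 196939*382124 = 75255118436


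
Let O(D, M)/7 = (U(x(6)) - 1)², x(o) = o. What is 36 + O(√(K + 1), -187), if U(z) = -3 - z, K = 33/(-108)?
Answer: 736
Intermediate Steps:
K = -11/36 (K = 33*(-1/108) = -11/36 ≈ -0.30556)
O(D, M) = 700 (O(D, M) = 7*((-3 - 1*6) - 1)² = 7*((-3 - 6) - 1)² = 7*(-9 - 1)² = 7*(-10)² = 7*100 = 700)
36 + O(√(K + 1), -187) = 36 + 700 = 736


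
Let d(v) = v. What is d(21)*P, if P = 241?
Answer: 5061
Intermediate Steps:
d(21)*P = 21*241 = 5061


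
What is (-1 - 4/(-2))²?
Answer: 1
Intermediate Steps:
(-1 - 4/(-2))² = (-1 - 4*(-½))² = (-1 + 2)² = 1² = 1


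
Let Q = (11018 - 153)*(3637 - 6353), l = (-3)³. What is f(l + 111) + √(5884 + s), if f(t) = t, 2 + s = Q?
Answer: 84 + 3*I*√3278162 ≈ 84.0 + 5431.7*I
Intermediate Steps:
l = -27
Q = -29509340 (Q = 10865*(-2716) = -29509340)
s = -29509342 (s = -2 - 29509340 = -29509342)
f(l + 111) + √(5884 + s) = (-27 + 111) + √(5884 - 29509342) = 84 + √(-29503458) = 84 + 3*I*√3278162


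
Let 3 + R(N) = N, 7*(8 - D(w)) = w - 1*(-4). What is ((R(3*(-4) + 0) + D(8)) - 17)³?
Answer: -5832000/343 ≈ -17003.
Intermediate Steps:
D(w) = 52/7 - w/7 (D(w) = 8 - (w - 1*(-4))/7 = 8 - (w + 4)/7 = 8 - (4 + w)/7 = 8 + (-4/7 - w/7) = 52/7 - w/7)
R(N) = -3 + N
((R(3*(-4) + 0) + D(8)) - 17)³ = (((-3 + (3*(-4) + 0)) + (52/7 - ⅐*8)) - 17)³ = (((-3 + (-12 + 0)) + (52/7 - 8/7)) - 17)³ = (((-3 - 12) + 44/7) - 17)³ = ((-15 + 44/7) - 17)³ = (-61/7 - 17)³ = (-180/7)³ = -5832000/343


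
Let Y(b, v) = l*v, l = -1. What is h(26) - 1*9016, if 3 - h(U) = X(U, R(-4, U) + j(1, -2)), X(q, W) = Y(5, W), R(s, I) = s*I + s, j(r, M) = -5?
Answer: -9126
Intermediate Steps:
Y(b, v) = -v
R(s, I) = s + I*s (R(s, I) = I*s + s = s + I*s)
X(q, W) = -W
h(U) = -6 - 4*U (h(U) = 3 - (-1)*(-4*(1 + U) - 5) = 3 - (-1)*((-4 - 4*U) - 5) = 3 - (-1)*(-9 - 4*U) = 3 - (9 + 4*U) = 3 + (-9 - 4*U) = -6 - 4*U)
h(26) - 1*9016 = (-6 - 4*26) - 1*9016 = (-6 - 104) - 9016 = -110 - 9016 = -9126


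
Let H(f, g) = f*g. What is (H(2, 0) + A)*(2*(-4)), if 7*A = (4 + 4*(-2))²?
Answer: -128/7 ≈ -18.286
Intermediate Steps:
A = 16/7 (A = (4 + 4*(-2))²/7 = (4 - 8)²/7 = (⅐)*(-4)² = (⅐)*16 = 16/7 ≈ 2.2857)
(H(2, 0) + A)*(2*(-4)) = (2*0 + 16/7)*(2*(-4)) = (0 + 16/7)*(-8) = (16/7)*(-8) = -128/7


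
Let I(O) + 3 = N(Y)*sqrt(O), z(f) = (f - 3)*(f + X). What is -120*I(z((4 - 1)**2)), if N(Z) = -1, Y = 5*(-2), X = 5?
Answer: 360 + 240*sqrt(21) ≈ 1459.8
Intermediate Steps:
z(f) = (-3 + f)*(5 + f) (z(f) = (f - 3)*(f + 5) = (-3 + f)*(5 + f))
Y = -10
I(O) = -3 - sqrt(O)
-120*I(z((4 - 1)**2)) = -120*(-3 - sqrt(-15 + ((4 - 1)**2)**2 + 2*(4 - 1)**2)) = -120*(-3 - sqrt(-15 + (3**2)**2 + 2*3**2)) = -120*(-3 - sqrt(-15 + 9**2 + 2*9)) = -120*(-3 - sqrt(-15 + 81 + 18)) = -120*(-3 - sqrt(84)) = -120*(-3 - 2*sqrt(21)) = 360 + 240*sqrt(21)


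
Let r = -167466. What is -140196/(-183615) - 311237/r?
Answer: 26875281697/10249756530 ≈ 2.6220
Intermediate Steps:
-140196/(-183615) - 311237/r = -140196/(-183615) - 311237/(-167466) = -140196*(-1/183615) - 311237*(-1/167466) = 46732/61205 + 311237/167466 = 26875281697/10249756530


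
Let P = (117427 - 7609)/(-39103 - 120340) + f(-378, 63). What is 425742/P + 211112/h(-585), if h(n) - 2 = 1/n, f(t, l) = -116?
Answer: 1109199523346403/10874742907 ≈ 1.0200e+5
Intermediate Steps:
h(n) = 2 + 1/n
P = -18605206/159443 (P = (117427 - 7609)/(-39103 - 120340) - 116 = 109818/(-159443) - 116 = 109818*(-1/159443) - 116 = -109818/159443 - 116 = -18605206/159443 ≈ -116.69)
425742/P + 211112/h(-585) = 425742/(-18605206/159443) + 211112/(2 + 1/(-585)) = 425742*(-159443/18605206) + 211112/(2 - 1/585) = -33940790853/9302603 + 211112/(1169/585) = -33940790853/9302603 + 211112*(585/1169) = -33940790853/9302603 + 123500520/1169 = 1109199523346403/10874742907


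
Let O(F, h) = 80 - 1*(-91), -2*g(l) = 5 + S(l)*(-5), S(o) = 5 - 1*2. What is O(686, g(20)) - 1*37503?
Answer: -37332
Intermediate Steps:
S(o) = 3 (S(o) = 5 - 2 = 3)
g(l) = 5 (g(l) = -(5 + 3*(-5))/2 = -(5 - 15)/2 = -½*(-10) = 5)
O(F, h) = 171 (O(F, h) = 80 + 91 = 171)
O(686, g(20)) - 1*37503 = 171 - 1*37503 = 171 - 37503 = -37332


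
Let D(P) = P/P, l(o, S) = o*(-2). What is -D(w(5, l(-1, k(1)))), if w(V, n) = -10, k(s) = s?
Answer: -1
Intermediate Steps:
l(o, S) = -2*o
D(P) = 1
-D(w(5, l(-1, k(1)))) = -1*1 = -1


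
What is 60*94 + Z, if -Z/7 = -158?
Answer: 6746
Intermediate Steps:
Z = 1106 (Z = -7*(-158) = 1106)
60*94 + Z = 60*94 + 1106 = 5640 + 1106 = 6746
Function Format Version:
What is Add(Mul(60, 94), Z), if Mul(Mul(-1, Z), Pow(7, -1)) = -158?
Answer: 6746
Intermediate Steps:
Z = 1106 (Z = Mul(-7, -158) = 1106)
Add(Mul(60, 94), Z) = Add(Mul(60, 94), 1106) = Add(5640, 1106) = 6746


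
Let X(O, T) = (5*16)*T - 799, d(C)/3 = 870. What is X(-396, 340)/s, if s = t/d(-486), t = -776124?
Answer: -3828145/43118 ≈ -88.783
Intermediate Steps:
d(C) = 2610 (d(C) = 3*870 = 2610)
s = -43118/145 (s = -776124/2610 = -776124*1/2610 = -43118/145 ≈ -297.37)
X(O, T) = -799 + 80*T (X(O, T) = 80*T - 799 = -799 + 80*T)
X(-396, 340)/s = (-799 + 80*340)/(-43118/145) = (-799 + 27200)*(-145/43118) = 26401*(-145/43118) = -3828145/43118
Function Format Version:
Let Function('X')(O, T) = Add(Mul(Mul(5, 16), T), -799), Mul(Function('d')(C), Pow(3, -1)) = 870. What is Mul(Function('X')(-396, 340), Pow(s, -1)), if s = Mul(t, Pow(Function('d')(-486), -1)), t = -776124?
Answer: Rational(-3828145, 43118) ≈ -88.783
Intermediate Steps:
Function('d')(C) = 2610 (Function('d')(C) = Mul(3, 870) = 2610)
s = Rational(-43118, 145) (s = Mul(-776124, Pow(2610, -1)) = Mul(-776124, Rational(1, 2610)) = Rational(-43118, 145) ≈ -297.37)
Function('X')(O, T) = Add(-799, Mul(80, T)) (Function('X')(O, T) = Add(Mul(80, T), -799) = Add(-799, Mul(80, T)))
Mul(Function('X')(-396, 340), Pow(s, -1)) = Mul(Add(-799, Mul(80, 340)), Pow(Rational(-43118, 145), -1)) = Mul(Add(-799, 27200), Rational(-145, 43118)) = Mul(26401, Rational(-145, 43118)) = Rational(-3828145, 43118)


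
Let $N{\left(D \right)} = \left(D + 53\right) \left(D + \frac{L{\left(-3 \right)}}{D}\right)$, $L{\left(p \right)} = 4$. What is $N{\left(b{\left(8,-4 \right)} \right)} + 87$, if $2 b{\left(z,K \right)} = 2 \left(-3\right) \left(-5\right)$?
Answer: $\frac{16877}{15} \approx 1125.1$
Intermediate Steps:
$b{\left(z,K \right)} = 15$ ($b{\left(z,K \right)} = \frac{2 \left(-3\right) \left(-5\right)}{2} = \frac{\left(-6\right) \left(-5\right)}{2} = \frac{1}{2} \cdot 30 = 15$)
$N{\left(D \right)} = \left(53 + D\right) \left(D + \frac{4}{D}\right)$ ($N{\left(D \right)} = \left(D + 53\right) \left(D + \frac{4}{D}\right) = \left(53 + D\right) \left(D + \frac{4}{D}\right)$)
$N{\left(b{\left(8,-4 \right)} \right)} + 87 = \left(4 + 15^{2} + 53 \cdot 15 + \frac{212}{15}\right) + 87 = \left(4 + 225 + 795 + 212 \cdot \frac{1}{15}\right) + 87 = \left(4 + 225 + 795 + \frac{212}{15}\right) + 87 = \frac{15572}{15} + 87 = \frac{16877}{15}$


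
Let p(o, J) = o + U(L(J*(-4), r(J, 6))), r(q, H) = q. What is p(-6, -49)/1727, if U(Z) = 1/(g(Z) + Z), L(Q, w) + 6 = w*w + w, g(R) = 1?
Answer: -14081/4053269 ≈ -0.0034740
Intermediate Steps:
L(Q, w) = -6 + w + w² (L(Q, w) = -6 + (w*w + w) = -6 + (w² + w) = -6 + (w + w²) = -6 + w + w²)
U(Z) = 1/(1 + Z)
p(o, J) = o + 1/(-5 + J + J²) (p(o, J) = o + 1/(1 + (-6 + J + J²)) = o + 1/(-5 + J + J²))
p(-6, -49)/1727 = ((1 - 6*(-5 - 49 + (-49)²))/(-5 - 49 + (-49)²))/1727 = ((1 - 6*(-5 - 49 + 2401))/(-5 - 49 + 2401))*(1/1727) = ((1 - 6*2347)/2347)*(1/1727) = ((1 - 14082)/2347)*(1/1727) = ((1/2347)*(-14081))*(1/1727) = -14081/2347*1/1727 = -14081/4053269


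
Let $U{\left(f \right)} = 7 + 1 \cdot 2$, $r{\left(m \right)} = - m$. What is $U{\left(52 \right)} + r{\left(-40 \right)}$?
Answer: $49$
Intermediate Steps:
$U{\left(f \right)} = 9$ ($U{\left(f \right)} = 7 + 2 = 9$)
$U{\left(52 \right)} + r{\left(-40 \right)} = 9 - -40 = 9 + 40 = 49$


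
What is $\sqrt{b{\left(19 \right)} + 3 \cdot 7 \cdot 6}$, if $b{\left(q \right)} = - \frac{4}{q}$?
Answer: $\frac{\sqrt{45410}}{19} \approx 11.216$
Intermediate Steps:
$\sqrt{b{\left(19 \right)} + 3 \cdot 7 \cdot 6} = \sqrt{- \frac{4}{19} + 3 \cdot 7 \cdot 6} = \sqrt{\left(-4\right) \frac{1}{19} + 21 \cdot 6} = \sqrt{- \frac{4}{19} + 126} = \sqrt{\frac{2390}{19}} = \frac{\sqrt{45410}}{19}$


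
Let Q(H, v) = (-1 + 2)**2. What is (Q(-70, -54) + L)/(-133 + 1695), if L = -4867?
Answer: -2433/781 ≈ -3.1152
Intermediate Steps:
Q(H, v) = 1 (Q(H, v) = 1**2 = 1)
(Q(-70, -54) + L)/(-133 + 1695) = (1 - 4867)/(-133 + 1695) = -4866/1562 = -4866*1/1562 = -2433/781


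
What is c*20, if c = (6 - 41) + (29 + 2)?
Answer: -80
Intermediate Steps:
c = -4 (c = -35 + 31 = -4)
c*20 = -4*20 = -80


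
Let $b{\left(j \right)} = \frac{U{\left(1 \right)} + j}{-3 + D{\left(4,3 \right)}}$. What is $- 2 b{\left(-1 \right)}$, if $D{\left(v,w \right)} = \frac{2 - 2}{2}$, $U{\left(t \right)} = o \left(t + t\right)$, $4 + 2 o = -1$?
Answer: $-4$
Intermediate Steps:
$o = - \frac{5}{2}$ ($o = -2 + \frac{1}{2} \left(-1\right) = -2 - \frac{1}{2} = - \frac{5}{2} \approx -2.5$)
$U{\left(t \right)} = - 5 t$ ($U{\left(t \right)} = - \frac{5 \left(t + t\right)}{2} = - \frac{5 \cdot 2 t}{2} = - 5 t$)
$D{\left(v,w \right)} = 0$ ($D{\left(v,w \right)} = \left(2 - 2\right) \frac{1}{2} = 0 \cdot \frac{1}{2} = 0$)
$b{\left(j \right)} = \frac{5}{3} - \frac{j}{3}$ ($b{\left(j \right)} = \frac{\left(-5\right) 1 + j}{-3 + 0} = \frac{-5 + j}{-3} = \left(-5 + j\right) \left(- \frac{1}{3}\right) = \frac{5}{3} - \frac{j}{3}$)
$- 2 b{\left(-1 \right)} = - 2 \left(\frac{5}{3} - - \frac{1}{3}\right) = - 2 \left(\frac{5}{3} + \frac{1}{3}\right) = \left(-2\right) 2 = -4$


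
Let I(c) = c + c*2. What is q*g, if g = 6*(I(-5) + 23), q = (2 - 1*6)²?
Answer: 768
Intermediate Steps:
I(c) = 3*c (I(c) = c + 2*c = 3*c)
q = 16 (q = (2 - 6)² = (-4)² = 16)
g = 48 (g = 6*(3*(-5) + 23) = 6*(-15 + 23) = 6*8 = 48)
q*g = 16*48 = 768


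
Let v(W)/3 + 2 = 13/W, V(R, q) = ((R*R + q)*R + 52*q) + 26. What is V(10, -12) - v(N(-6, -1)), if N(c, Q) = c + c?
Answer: 1165/4 ≈ 291.25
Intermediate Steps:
V(R, q) = 26 + 52*q + R*(q + R²) (V(R, q) = ((R² + q)*R + 52*q) + 26 = ((q + R²)*R + 52*q) + 26 = (R*(q + R²) + 52*q) + 26 = (52*q + R*(q + R²)) + 26 = 26 + 52*q + R*(q + R²))
N(c, Q) = 2*c
v(W) = -6 + 39/W (v(W) = -6 + 3*(13/W) = -6 + 39/W)
V(10, -12) - v(N(-6, -1)) = (26 + 10³ + 52*(-12) + 10*(-12)) - (-6 + 39/((2*(-6)))) = (26 + 1000 - 624 - 120) - (-6 + 39/(-12)) = 282 - (-6 + 39*(-1/12)) = 282 - (-6 - 13/4) = 282 - 1*(-37/4) = 282 + 37/4 = 1165/4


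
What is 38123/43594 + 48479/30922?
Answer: 823058233/337003417 ≈ 2.4423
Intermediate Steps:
38123/43594 + 48479/30922 = 823058233/337003417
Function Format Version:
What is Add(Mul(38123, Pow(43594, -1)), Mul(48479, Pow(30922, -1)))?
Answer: Rational(823058233, 337003417) ≈ 2.4423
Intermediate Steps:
Add(Mul(38123, Pow(43594, -1)), Mul(48479, Pow(30922, -1))) = Add(Mul(38123, Rational(1, 43594)), Mul(48479, Rational(1, 30922))) = Add(Rational(38123, 43594), Rational(48479, 30922)) = Rational(823058233, 337003417)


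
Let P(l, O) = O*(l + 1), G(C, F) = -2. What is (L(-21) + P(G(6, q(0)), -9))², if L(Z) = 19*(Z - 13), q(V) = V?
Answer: 405769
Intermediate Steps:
L(Z) = -247 + 19*Z (L(Z) = 19*(-13 + Z) = -247 + 19*Z)
P(l, O) = O*(1 + l)
(L(-21) + P(G(6, q(0)), -9))² = ((-247 + 19*(-21)) - 9*(1 - 2))² = ((-247 - 399) - 9*(-1))² = (-646 + 9)² = (-637)² = 405769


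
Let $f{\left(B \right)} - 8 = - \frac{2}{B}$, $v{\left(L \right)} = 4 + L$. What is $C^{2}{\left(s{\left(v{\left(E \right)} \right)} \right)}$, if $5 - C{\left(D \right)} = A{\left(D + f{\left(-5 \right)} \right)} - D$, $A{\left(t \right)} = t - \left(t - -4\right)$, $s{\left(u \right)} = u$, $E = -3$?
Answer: $100$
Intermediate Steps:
$f{\left(B \right)} = 8 - \frac{2}{B}$
$A{\left(t \right)} = -4$ ($A{\left(t \right)} = t - \left(t + 4\right) = t - \left(4 + t\right) = -4$)
$C{\left(D \right)} = 9 + D$ ($C{\left(D \right)} = 5 - \left(-4 - D\right) = 5 + \left(4 + D\right) = 9 + D$)
$C^{2}{\left(s{\left(v{\left(E \right)} \right)} \right)} = \left(9 + \left(4 - 3\right)\right)^{2} = \left(9 + 1\right)^{2} = 10^{2} = 100$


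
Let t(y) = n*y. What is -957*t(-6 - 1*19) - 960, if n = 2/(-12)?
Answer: -9895/2 ≈ -4947.5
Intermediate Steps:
n = -⅙ (n = 2*(-1/12) = -⅙ ≈ -0.16667)
t(y) = -y/6
-957*t(-6 - 1*19) - 960 = -(-319)*(-6 - 1*19)/2 - 960 = -(-319)*(-6 - 19)/2 - 960 = -(-319)*(-25)/2 - 960 = -957*25/6 - 960 = -7975/2 - 960 = -9895/2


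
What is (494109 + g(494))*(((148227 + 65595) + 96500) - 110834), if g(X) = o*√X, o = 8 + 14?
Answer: 98568816192 + 4388736*√494 ≈ 9.8666e+10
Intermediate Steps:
o = 22
g(X) = 22*√X
(494109 + g(494))*(((148227 + 65595) + 96500) - 110834) = (494109 + 22*√494)*(((148227 + 65595) + 96500) - 110834) = (494109 + 22*√494)*((213822 + 96500) - 110834) = (494109 + 22*√494)*(310322 - 110834) = (494109 + 22*√494)*199488 = 98568816192 + 4388736*√494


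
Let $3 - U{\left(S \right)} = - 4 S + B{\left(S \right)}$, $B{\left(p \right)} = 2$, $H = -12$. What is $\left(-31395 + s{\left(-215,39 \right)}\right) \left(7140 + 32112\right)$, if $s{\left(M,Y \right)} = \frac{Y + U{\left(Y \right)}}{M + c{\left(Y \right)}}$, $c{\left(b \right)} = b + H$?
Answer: $- \frac{57920800728}{47} \approx -1.2324 \cdot 10^{9}$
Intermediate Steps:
$c{\left(b \right)} = -12 + b$ ($c{\left(b \right)} = b - 12 = -12 + b$)
$U{\left(S \right)} = 1 + 4 S$ ($U{\left(S \right)} = 3 - \left(- 4 S + 2\right) = 3 - \left(2 - 4 S\right) = 3 + \left(-2 + 4 S\right) = 1 + 4 S$)
$s{\left(M,Y \right)} = \frac{1 + 5 Y}{-12 + M + Y}$ ($s{\left(M,Y \right)} = \frac{Y + \left(1 + 4 Y\right)}{M + \left(-12 + Y\right)} = \frac{1 + 5 Y}{-12 + M + Y}$)
$\left(-31395 + s{\left(-215,39 \right)}\right) \left(7140 + 32112\right) = \left(-31395 + \frac{1 + 5 \cdot 39}{-12 - 215 + 39}\right) \left(7140 + 32112\right) = \left(-31395 + \frac{1 + 195}{-188}\right) 39252 = \left(-31395 - \frac{49}{47}\right) 39252 = \left(- \frac{1475614}{47}\right) 39252 = - \frac{57920800728}{47}$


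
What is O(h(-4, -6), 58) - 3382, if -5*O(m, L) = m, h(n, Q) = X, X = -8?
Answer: -16902/5 ≈ -3380.4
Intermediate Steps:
h(n, Q) = -8
O(m, L) = -m/5
O(h(-4, -6), 58) - 3382 = -⅕*(-8) - 3382 = 8/5 - 3382 = -16902/5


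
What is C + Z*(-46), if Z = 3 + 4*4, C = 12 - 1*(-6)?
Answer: -856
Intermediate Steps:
C = 18 (C = 12 + 6 = 18)
Z = 19 (Z = 3 + 16 = 19)
C + Z*(-46) = 18 + 19*(-46) = 18 - 874 = -856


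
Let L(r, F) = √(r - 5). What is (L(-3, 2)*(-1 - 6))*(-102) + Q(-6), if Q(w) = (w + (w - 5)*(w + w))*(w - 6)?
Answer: -1512 + 1428*I*√2 ≈ -1512.0 + 2019.5*I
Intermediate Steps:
L(r, F) = √(-5 + r)
Q(w) = (-6 + w)*(w + 2*w*(-5 + w)) (Q(w) = (w + (-5 + w)*(2*w))*(-6 + w) = (w + 2*w*(-5 + w))*(-6 + w) = (-6 + w)*(w + 2*w*(-5 + w)))
(L(-3, 2)*(-1 - 6))*(-102) + Q(-6) = (√(-5 - 3)*(-1 - 6))*(-102) - 6*(54 - 21*(-6) + 2*(-6)²) = (√(-8)*(-7))*(-102) - 6*(54 + 126 + 2*36) = ((2*I*√2)*(-7))*(-102) - 6*(54 + 126 + 72) = -14*I*√2*(-102) - 6*252 = 1428*I*√2 - 1512 = -1512 + 1428*I*√2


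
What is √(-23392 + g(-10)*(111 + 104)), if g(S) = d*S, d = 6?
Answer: 2*I*√9073 ≈ 190.5*I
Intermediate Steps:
g(S) = 6*S
√(-23392 + g(-10)*(111 + 104)) = √(-23392 + (6*(-10))*(111 + 104)) = √(-23392 - 60*215) = √(-23392 - 12900) = √(-36292) = 2*I*√9073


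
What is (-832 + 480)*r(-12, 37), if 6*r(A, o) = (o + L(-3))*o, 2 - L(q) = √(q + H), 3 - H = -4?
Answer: -240944/3 ≈ -80315.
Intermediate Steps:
H = 7 (H = 3 - 1*(-4) = 3 + 4 = 7)
L(q) = 2 - √(7 + q) (L(q) = 2 - √(q + 7) = 2 - √(7 + q))
r(A, o) = o²/6 (r(A, o) = ((o + (2 - √(7 - 3)))*o)/6 = ((o + (2 - √4))*o)/6 = ((o + (2 - 1*2))*o)/6 = ((o + (2 - 2))*o)/6 = ((o + 0)*o)/6 = (o*o)/6 = o²/6)
(-832 + 480)*r(-12, 37) = (-832 + 480)*((⅙)*37²) = -176*1369/3 = -352*1369/6 = -240944/3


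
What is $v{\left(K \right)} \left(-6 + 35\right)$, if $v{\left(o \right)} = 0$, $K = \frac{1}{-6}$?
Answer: $0$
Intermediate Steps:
$K = - \frac{1}{6} \approx -0.16667$
$v{\left(K \right)} \left(-6 + 35\right) = 0 \left(-6 + 35\right) = 0 \cdot 29 = 0$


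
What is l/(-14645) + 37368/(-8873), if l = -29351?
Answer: -286822937/129945085 ≈ -2.2073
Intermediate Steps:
l/(-14645) + 37368/(-8873) = -29351/(-14645) + 37368/(-8873) = -29351*(-1/14645) + 37368*(-1/8873) = 29351/14645 - 37368/8873 = -286822937/129945085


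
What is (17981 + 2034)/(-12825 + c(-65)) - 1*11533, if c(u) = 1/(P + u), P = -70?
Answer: -19970661433/1731376 ≈ -11535.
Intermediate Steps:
c(u) = 1/(-70 + u)
(17981 + 2034)/(-12825 + c(-65)) - 1*11533 = (17981 + 2034)/(-12825 + 1/(-70 - 65)) - 1*11533 = 20015/(-12825 + 1/(-135)) - 11533 = 20015/(-12825 - 1/135) - 11533 = 20015/(-1731376/135) - 11533 = 20015*(-135/1731376) - 11533 = -2702025/1731376 - 11533 = -19970661433/1731376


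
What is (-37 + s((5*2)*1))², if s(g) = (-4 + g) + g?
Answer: 441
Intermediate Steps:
s(g) = -4 + 2*g
(-37 + s((5*2)*1))² = (-37 + (-4 + 2*((5*2)*1)))² = (-37 + (-4 + 2*(10*1)))² = (-37 + (-4 + 2*10))² = (-37 + (-4 + 20))² = (-37 + 16)² = (-21)² = 441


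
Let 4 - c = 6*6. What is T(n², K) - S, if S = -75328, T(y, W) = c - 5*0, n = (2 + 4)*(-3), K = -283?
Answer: 75296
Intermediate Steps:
n = -18 (n = 6*(-3) = -18)
c = -32 (c = 4 - 6*6 = 4 - 1*36 = 4 - 36 = -32)
T(y, W) = -32 (T(y, W) = -32 - 5*0 = -32 + 0 = -32)
T(n², K) - S = -32 - 1*(-75328) = -32 + 75328 = 75296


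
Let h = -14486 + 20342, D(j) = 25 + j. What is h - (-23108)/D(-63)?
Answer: 99710/19 ≈ 5247.9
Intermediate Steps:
h = 5856
h - (-23108)/D(-63) = 5856 - (-23108)/(25 - 63) = 5856 - (-23108)/(-38) = 5856 - (-23108)*(-1)/38 = 5856 - 1*11554/19 = 5856 - 11554/19 = 99710/19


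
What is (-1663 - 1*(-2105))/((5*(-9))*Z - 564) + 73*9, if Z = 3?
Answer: 458801/699 ≈ 656.37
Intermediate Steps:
(-1663 - 1*(-2105))/((5*(-9))*Z - 564) + 73*9 = (-1663 - 1*(-2105))/((5*(-9))*3 - 564) + 73*9 = (-1663 + 2105)/(-45*3 - 564) + 657 = 442/(-135 - 564) + 657 = 442/(-699) + 657 = 442*(-1/699) + 657 = -442/699 + 657 = 458801/699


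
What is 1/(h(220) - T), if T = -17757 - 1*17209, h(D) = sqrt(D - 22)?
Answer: 17483/611310479 - 3*sqrt(22)/1222620958 ≈ 2.8588e-5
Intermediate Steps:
h(D) = sqrt(-22 + D)
T = -34966 (T = -17757 - 17209 = -34966)
1/(h(220) - T) = 1/(sqrt(-22 + 220) - 1*(-34966)) = 1/(sqrt(198) + 34966) = 1/(3*sqrt(22) + 34966) = 1/(34966 + 3*sqrt(22))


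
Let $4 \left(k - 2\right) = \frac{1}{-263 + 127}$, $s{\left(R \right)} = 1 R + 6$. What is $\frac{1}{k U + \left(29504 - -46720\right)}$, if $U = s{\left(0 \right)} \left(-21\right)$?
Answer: $\frac{272}{20664447} \approx 1.3163 \cdot 10^{-5}$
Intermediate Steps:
$s{\left(R \right)} = 6 + R$ ($s{\left(R \right)} = R + 6 = 6 + R$)
$k = \frac{1087}{544}$ ($k = 2 + \frac{1}{4 \left(-263 + 127\right)} = 2 + \frac{1}{4 \left(-136\right)} = 2 + \frac{1}{4} \left(- \frac{1}{136}\right) = 2 - \frac{1}{544} = \frac{1087}{544} \approx 1.9982$)
$U = -126$ ($U = \left(6 + 0\right) \left(-21\right) = 6 \left(-21\right) = -126$)
$\frac{1}{k U + \left(29504 - -46720\right)} = \frac{1}{\frac{1087}{544} \left(-126\right) + \left(29504 - -46720\right)} = \frac{1}{- \frac{68481}{272} + \left(29504 + 46720\right)} = \frac{1}{- \frac{68481}{272} + 76224} = \frac{1}{\frac{20664447}{272}} = \frac{272}{20664447}$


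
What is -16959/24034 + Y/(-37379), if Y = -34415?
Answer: 193219649/898366886 ≈ 0.21508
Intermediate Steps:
-16959/24034 + Y/(-37379) = -16959/24034 - 34415/(-37379) = -16959*1/24034 - 34415*(-1/37379) = -16959/24034 + 34415/37379 = 193219649/898366886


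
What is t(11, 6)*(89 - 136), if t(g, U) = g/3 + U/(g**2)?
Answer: -63403/363 ≈ -174.66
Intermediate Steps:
t(g, U) = g/3 + U/g**2 (t(g, U) = g*(1/3) + U/g**2 = g/3 + U/g**2)
t(11, 6)*(89 - 136) = ((1/3)*11 + 6/11**2)*(89 - 136) = (11/3 + 6*(1/121))*(-47) = (11/3 + 6/121)*(-47) = (1349/363)*(-47) = -63403/363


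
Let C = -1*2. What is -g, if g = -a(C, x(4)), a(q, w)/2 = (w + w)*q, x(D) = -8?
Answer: 64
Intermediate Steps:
C = -2
a(q, w) = 4*q*w (a(q, w) = 2*((w + w)*q) = 2*((2*w)*q) = 2*(2*q*w) = 4*q*w)
g = -64 (g = -4*(-2)*(-8) = -1*64 = -64)
-g = -1*(-64) = 64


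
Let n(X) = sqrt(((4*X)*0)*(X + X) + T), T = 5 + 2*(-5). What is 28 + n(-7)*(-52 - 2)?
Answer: 28 - 54*I*sqrt(5) ≈ 28.0 - 120.75*I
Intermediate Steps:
T = -5 (T = 5 - 10 = -5)
n(X) = I*sqrt(5) (n(X) = sqrt(((4*X)*0)*(X + X) - 5) = sqrt(0*(2*X) - 5) = sqrt(0 - 5) = sqrt(-5) = I*sqrt(5))
28 + n(-7)*(-52 - 2) = 28 + (I*sqrt(5))*(-52 - 2) = 28 + (I*sqrt(5))*(-54) = 28 - 54*I*sqrt(5)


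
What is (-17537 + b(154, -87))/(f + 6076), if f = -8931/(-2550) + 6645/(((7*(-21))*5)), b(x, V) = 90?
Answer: -726667550/252834723 ≈ -2.8741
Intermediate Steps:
f = -230677/41650 (f = -8931*(-1/2550) + 6645/((-147*5)) = 2977/850 + 6645/(-735) = 2977/850 + 6645*(-1/735) = 2977/850 - 443/49 = -230677/41650 ≈ -5.5385)
(-17537 + b(154, -87))/(f + 6076) = (-17537 + 90)/(-230677/41650 + 6076) = -17447/252834723/41650 = -17447*41650/252834723 = -726667550/252834723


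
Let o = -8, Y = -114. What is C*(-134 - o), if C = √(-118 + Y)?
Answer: -252*I*√58 ≈ -1919.2*I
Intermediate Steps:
C = 2*I*√58 (C = √(-118 - 114) = √(-232) = 2*I*√58 ≈ 15.232*I)
C*(-134 - o) = (2*I*√58)*(-134 - 1*(-8)) = (2*I*√58)*(-134 + 8) = (2*I*√58)*(-126) = -252*I*√58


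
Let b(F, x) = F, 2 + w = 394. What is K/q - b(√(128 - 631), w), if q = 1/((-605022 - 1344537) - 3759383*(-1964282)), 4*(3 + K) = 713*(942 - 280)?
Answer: 1323231876179977534 - I*√503 ≈ 1.3232e+18 - 22.428*I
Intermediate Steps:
w = 392 (w = -2 + 394 = 392)
K = 235997/2 (K = -3 + (713*(942 - 280))/4 = -3 + (713*662)/4 = -3 + (¼)*472006 = -3 + 236003/2 = 235997/2 ≈ 1.1800e+5)
q = 1/11213972009644 (q = -1/1964282/(-1949559 - 3759383) = -1/1964282/(-5708942) = -1/5708942*(-1/1964282) = 1/11213972009644 ≈ 8.9174e-14)
K/q - b(√(128 - 631), w) = 235997/(2*(1/11213972009644)) - √(128 - 631) = (235997/2)*11213972009644 - √(-503) = 1323231876179977534 - I*√503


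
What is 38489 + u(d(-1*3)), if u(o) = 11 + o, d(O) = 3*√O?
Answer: 38500 + 3*I*√3 ≈ 38500.0 + 5.1962*I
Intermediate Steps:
38489 + u(d(-1*3)) = 38489 + (11 + 3*√(-1*3)) = 38489 + (11 + 3*√(-3)) = 38489 + (11 + 3*(I*√3)) = 38489 + (11 + 3*I*√3) = 38500 + 3*I*√3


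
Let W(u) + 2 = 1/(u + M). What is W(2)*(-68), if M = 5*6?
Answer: 1071/8 ≈ 133.88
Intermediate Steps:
M = 30
W(u) = -2 + 1/(30 + u) (W(u) = -2 + 1/(u + 30) = -2 + 1/(30 + u))
W(2)*(-68) = ((-59 - 2*2)/(30 + 2))*(-68) = ((-59 - 4)/32)*(-68) = ((1/32)*(-63))*(-68) = -63/32*(-68) = 1071/8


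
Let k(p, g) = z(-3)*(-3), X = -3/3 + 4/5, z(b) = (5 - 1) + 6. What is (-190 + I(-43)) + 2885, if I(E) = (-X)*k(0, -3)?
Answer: 2689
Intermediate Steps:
z(b) = 10 (z(b) = 4 + 6 = 10)
X = -1/5 (X = -3*1/3 + 4*(1/5) = -1 + 4/5 = -1/5 ≈ -0.20000)
k(p, g) = -30 (k(p, g) = 10*(-3) = -30)
I(E) = -6 (I(E) = -1*(-1/5)*(-30) = (1/5)*(-30) = -6)
(-190 + I(-43)) + 2885 = (-190 - 6) + 2885 = -196 + 2885 = 2689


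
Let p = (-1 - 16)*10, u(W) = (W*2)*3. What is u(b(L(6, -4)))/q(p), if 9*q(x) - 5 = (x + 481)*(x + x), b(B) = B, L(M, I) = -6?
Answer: 108/35245 ≈ 0.0030643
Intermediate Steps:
u(W) = 6*W (u(W) = (2*W)*3 = 6*W)
p = -170 (p = -17*10 = -170)
q(x) = 5/9 + 2*x*(481 + x)/9 (q(x) = 5/9 + ((x + 481)*(x + x))/9 = 5/9 + ((481 + x)*(2*x))/9 = 5/9 + (2*x*(481 + x))/9 = 5/9 + 2*x*(481 + x)/9)
u(b(L(6, -4)))/q(p) = (6*(-6))/(5/9 + (2/9)*(-170)² + (962/9)*(-170)) = -36/(5/9 + (2/9)*28900 - 163540/9) = -36/(5/9 + 57800/9 - 163540/9) = -36/(-35245/3) = -36*(-3/35245) = 108/35245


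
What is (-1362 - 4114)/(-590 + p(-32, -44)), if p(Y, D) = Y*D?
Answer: -2738/409 ≈ -6.6944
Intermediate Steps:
p(Y, D) = D*Y
(-1362 - 4114)/(-590 + p(-32, -44)) = (-1362 - 4114)/(-590 - 44*(-32)) = -5476/(-590 + 1408) = -5476/818 = -5476*1/818 = -2738/409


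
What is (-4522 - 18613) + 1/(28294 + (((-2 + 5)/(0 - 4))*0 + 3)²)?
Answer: -654789904/28303 ≈ -23135.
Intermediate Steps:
(-4522 - 18613) + 1/(28294 + (((-2 + 5)/(0 - 4))*0 + 3)²) = -23135 + 1/(28294 + ((3/(-4))*0 + 3)²) = -23135 + 1/(28294 + ((3*(-¼))*0 + 3)²) = -23135 + 1/(28294 + (-¾*0 + 3)²) = -23135 + 1/(28294 + (0 + 3)²) = -23135 + 1/(28294 + 3²) = -23135 + 1/(28294 + 9) = -23135 + 1/28303 = -654789904/28303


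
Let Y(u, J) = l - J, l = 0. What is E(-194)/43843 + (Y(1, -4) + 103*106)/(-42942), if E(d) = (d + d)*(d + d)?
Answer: 176053153/55373709 ≈ 3.1794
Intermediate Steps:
E(d) = 4*d**2 (E(d) = (2*d)*(2*d) = 4*d**2)
Y(u, J) = -J (Y(u, J) = 0 - J = -J)
E(-194)/43843 + (Y(1, -4) + 103*106)/(-42942) = (4*(-194)**2)/43843 + (-1*(-4) + 103*106)/(-42942) = (4*37636)*(1/43843) + (4 + 10918)*(-1/42942) = 150544*(1/43843) + 10922*(-1/42942) = 150544/43843 - 5461/21471 = 176053153/55373709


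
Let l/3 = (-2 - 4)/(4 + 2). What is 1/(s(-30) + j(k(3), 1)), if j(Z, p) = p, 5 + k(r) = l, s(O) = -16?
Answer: -1/15 ≈ -0.066667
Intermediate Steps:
l = -3 (l = 3*((-2 - 4)/(4 + 2)) = 3*(-6/6) = 3*(-6*⅙) = 3*(-1) = -3)
k(r) = -8 (k(r) = -5 - 3 = -8)
1/(s(-30) + j(k(3), 1)) = 1/(-16 + 1) = 1/(-15) = -1/15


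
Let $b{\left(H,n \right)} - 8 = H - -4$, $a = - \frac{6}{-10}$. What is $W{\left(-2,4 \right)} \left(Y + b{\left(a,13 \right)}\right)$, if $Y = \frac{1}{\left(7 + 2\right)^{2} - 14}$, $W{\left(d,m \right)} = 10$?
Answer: $\frac{8452}{67} \approx 126.15$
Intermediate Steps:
$a = \frac{3}{5}$ ($a = \left(-6\right) \left(- \frac{1}{10}\right) = \frac{3}{5} \approx 0.6$)
$b{\left(H,n \right)} = 12 + H$ ($b{\left(H,n \right)} = 8 + \left(H - -4\right) = 8 + \left(H + 4\right) = 8 + \left(4 + H\right) = 12 + H$)
$Y = \frac{1}{67}$ ($Y = \frac{1}{9^{2} - 14} = \frac{1}{81 - 14} = \frac{1}{67} \approx 0.014925$)
$W{\left(-2,4 \right)} \left(Y + b{\left(a,13 \right)}\right) = 10 \left(\frac{1}{67} + \left(12 + \frac{3}{5}\right)\right) = 10 \left(\frac{1}{67} + \frac{63}{5}\right) = 10 \cdot \frac{4226}{335} = \frac{8452}{67}$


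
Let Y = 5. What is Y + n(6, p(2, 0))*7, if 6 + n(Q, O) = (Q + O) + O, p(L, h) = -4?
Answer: -51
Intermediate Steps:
n(Q, O) = -6 + Q + 2*O (n(Q, O) = -6 + ((Q + O) + O) = -6 + ((O + Q) + O) = -6 + (Q + 2*O) = -6 + Q + 2*O)
Y + n(6, p(2, 0))*7 = 5 + (-6 + 6 + 2*(-4))*7 = 5 + (-6 + 6 - 8)*7 = 5 - 8*7 = 5 - 56 = -51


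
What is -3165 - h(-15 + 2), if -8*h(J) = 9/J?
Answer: -329169/104 ≈ -3165.1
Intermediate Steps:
h(J) = -9/(8*J)
-3165 - h(-15 + 2) = -3165 - (-9)/(8*(-15 + 2)) = -3165 - (-9)/(8*(-13)) = -3165 - (-9)*(-1)/(8*13) = -3165 - 1*9/104 = -3165 - 9/104 = -329169/104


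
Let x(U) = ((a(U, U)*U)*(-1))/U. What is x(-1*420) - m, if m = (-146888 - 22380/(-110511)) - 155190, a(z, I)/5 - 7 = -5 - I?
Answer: 11049913756/36837 ≈ 2.9997e+5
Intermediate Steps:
a(z, I) = 10 - 5*I (a(z, I) = 35 + 5*(-5 - I) = 35 + (-25 - 5*I) = 10 - 5*I)
m = -11127639826/36837 (m = (-146888 - 22380*(-1/110511)) - 155190 = (-146888 + 7460/36837) - 155190 = -5410905796/36837 - 155190 = -11127639826/36837 ≈ -3.0208e+5)
x(U) = -10 + 5*U (x(U) = (((10 - 5*U)*U)*(-1))/U = ((U*(10 - 5*U))*(-1))/U = (-U*(10 - 5*U))/U = -10 + 5*U)
x(-1*420) - m = (-10 + 5*(-1*420)) - 1*(-11127639826/36837) = (-10 + 5*(-420)) + 11127639826/36837 = (-10 - 2100) + 11127639826/36837 = -2110 + 11127639826/36837 = 11049913756/36837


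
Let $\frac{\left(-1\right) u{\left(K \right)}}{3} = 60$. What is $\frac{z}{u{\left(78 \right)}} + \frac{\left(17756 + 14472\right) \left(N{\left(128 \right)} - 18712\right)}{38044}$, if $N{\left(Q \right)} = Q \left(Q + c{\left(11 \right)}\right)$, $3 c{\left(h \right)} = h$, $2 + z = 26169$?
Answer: $- \frac{2944424257}{1711980} \approx -1719.9$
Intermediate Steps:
$z = 26167$ ($z = -2 + 26169 = 26167$)
$u{\left(K \right)} = -180$ ($u{\left(K \right)} = \left(-3\right) 60 = -180$)
$c{\left(h \right)} = \frac{h}{3}$
$N{\left(Q \right)} = Q \left(\frac{11}{3} + Q\right)$ ($N{\left(Q \right)} = Q \left(Q + \frac{1}{3} \cdot 11\right) = Q \left(Q + \frac{11}{3}\right) = Q \left(\frac{11}{3} + Q\right)$)
$\frac{z}{u{\left(78 \right)}} + \frac{\left(17756 + 14472\right) \left(N{\left(128 \right)} - 18712\right)}{38044} = \frac{26167}{-180} + \frac{\left(17756 + 14472\right) \left(\frac{1}{3} \cdot 128 \left(11 + 3 \cdot 128\right) - 18712\right)}{38044} = 26167 \left(- \frac{1}{180}\right) + 32228 \left(\frac{1}{3} \cdot 128 \left(11 + 384\right) - 18712\right) \frac{1}{38044} = - \frac{26167}{180} + 32228 \left(\frac{1}{3} \cdot 128 \cdot 395 - 18712\right) \frac{1}{38044} = - \frac{26167}{180} + 32228 \left(\frac{50560}{3} - 18712\right) \frac{1}{38044} = - \frac{26167}{180} + 32228 \left(- \frac{5576}{3}\right) \frac{1}{38044} = - \frac{26167}{180} - \frac{44925832}{28533} = - \frac{2944424257}{1711980}$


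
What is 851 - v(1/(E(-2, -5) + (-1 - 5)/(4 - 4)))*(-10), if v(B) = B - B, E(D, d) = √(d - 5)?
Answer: 851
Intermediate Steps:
E(D, d) = √(-5 + d)
v(B) = 0
851 - v(1/(E(-2, -5) + (-1 - 5)/(4 - 4)))*(-10) = 851 - 0*(-10) = 851 - 1*0 = 851 + 0 = 851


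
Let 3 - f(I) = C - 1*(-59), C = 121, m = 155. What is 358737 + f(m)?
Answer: 358560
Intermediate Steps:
f(I) = -177 (f(I) = 3 - (121 - 1*(-59)) = 3 - (121 + 59) = 3 - 1*180 = 3 - 180 = -177)
358737 + f(m) = 358737 - 177 = 358560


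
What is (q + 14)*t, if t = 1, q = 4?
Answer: 18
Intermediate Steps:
(q + 14)*t = (4 + 14)*1 = 18*1 = 18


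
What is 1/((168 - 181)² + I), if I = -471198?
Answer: -1/471029 ≈ -2.1230e-6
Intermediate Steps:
1/((168 - 181)² + I) = 1/((168 - 181)² - 471198) = 1/((-13)² - 471198) = 1/(169 - 471198) = 1/(-471029) = -1/471029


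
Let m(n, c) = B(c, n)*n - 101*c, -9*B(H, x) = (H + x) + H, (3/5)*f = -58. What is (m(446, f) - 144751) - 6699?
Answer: -4163608/27 ≈ -1.5421e+5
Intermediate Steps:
f = -290/3 (f = (5/3)*(-58) = -290/3 ≈ -96.667)
B(H, x) = -2*H/9 - x/9 (B(H, x) = -((H + x) + H)/9 = -(x + 2*H)/9 = -2*H/9 - x/9)
m(n, c) = -101*c + n*(-2*c/9 - n/9) (m(n, c) = (-2*c/9 - n/9)*n - 101*c = n*(-2*c/9 - n/9) - 101*c = -101*c + n*(-2*c/9 - n/9))
(m(446, f) - 144751) - 6699 = ((-101*(-290/3) - ⅑*446*(446 + 2*(-290/3))) - 144751) - 6699 = ((29290/3 - ⅑*446*(446 - 580/3)) - 144751) - 6699 = ((29290/3 - ⅑*446*758/3) - 144751) - 6699 = ((29290/3 - 338068/27) - 144751) - 6699 = (-74458/27 - 144751) - 6699 = -3982735/27 - 6699 = -4163608/27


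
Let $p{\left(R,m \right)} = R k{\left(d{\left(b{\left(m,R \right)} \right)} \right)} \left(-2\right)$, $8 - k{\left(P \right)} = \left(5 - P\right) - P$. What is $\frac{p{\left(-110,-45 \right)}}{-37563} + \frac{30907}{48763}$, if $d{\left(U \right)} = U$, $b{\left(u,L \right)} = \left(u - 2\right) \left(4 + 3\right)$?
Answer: $\frac{264119611}{59086599} \approx 4.47$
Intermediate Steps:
$b{\left(u,L \right)} = -14 + 7 u$ ($b{\left(u,L \right)} = \left(-2 + u\right) 7 = -14 + 7 u$)
$k{\left(P \right)} = 3 + 2 P$ ($k{\left(P \right)} = 8 - \left(\left(5 - P\right) - P\right) = 8 - \left(5 - 2 P\right) = 8 + \left(-5 + 2 P\right) = 3 + 2 P$)
$p{\left(R,m \right)} = - 2 R \left(-25 + 14 m\right)$ ($p{\left(R,m \right)} = R \left(3 + 2 \left(-14 + 7 m\right)\right) \left(-2\right) = R \left(3 + \left(-28 + 14 m\right)\right) \left(-2\right) = R \left(-25 + 14 m\right) \left(-2\right) = - 2 R \left(-25 + 14 m\right)$)
$\frac{p{\left(-110,-45 \right)}}{-37563} + \frac{30907}{48763} = \frac{2 \left(-110\right) \left(25 - -630\right)}{-37563} + \frac{30907}{48763} = 2 \left(-110\right) \left(25 + 630\right) \left(- \frac{1}{37563}\right) + 30907 \cdot \frac{1}{48763} = 2 \left(-110\right) 655 \left(- \frac{1}{37563}\right) + \frac{997}{1573} = \left(-144100\right) \left(- \frac{1}{37563}\right) + \frac{997}{1573} = \frac{144100}{37563} + \frac{997}{1573} = \frac{264119611}{59086599}$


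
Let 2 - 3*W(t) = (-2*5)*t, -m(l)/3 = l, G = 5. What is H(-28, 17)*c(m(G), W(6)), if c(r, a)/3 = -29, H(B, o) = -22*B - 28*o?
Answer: -12180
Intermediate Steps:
m(l) = -3*l
W(t) = 2/3 + 10*t/3 (W(t) = 2/3 - (-2*5)*t/3 = 2/3 - (-10)*t/3 = 2/3 + 10*t/3)
H(B, o) = -28*o - 22*B
c(r, a) = -87 (c(r, a) = 3*(-29) = -87)
H(-28, 17)*c(m(G), W(6)) = (-28*17 - 22*(-28))*(-87) = (-476 + 616)*(-87) = 140*(-87) = -12180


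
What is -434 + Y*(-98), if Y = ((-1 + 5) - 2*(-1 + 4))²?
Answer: -826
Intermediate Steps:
Y = 4 (Y = (4 - 2*3)² = (4 - 6)² = (-2)² = 4)
-434 + Y*(-98) = -434 + 4*(-98) = -434 - 392 = -826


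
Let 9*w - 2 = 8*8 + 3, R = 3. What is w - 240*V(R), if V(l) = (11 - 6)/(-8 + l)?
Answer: 743/3 ≈ 247.67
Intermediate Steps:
V(l) = 5/(-8 + l)
w = 23/3 (w = 2/9 + (8*8 + 3)/9 = 2/9 + (64 + 3)/9 = 2/9 + (⅑)*67 = 2/9 + 67/9 = 23/3 ≈ 7.6667)
w - 240*V(R) = 23/3 - 1200/(-8 + 3) = 23/3 - 1200/(-5) = 23/3 - 1200*(-1)/5 = 23/3 - 240*(-1) = 23/3 + 240 = 743/3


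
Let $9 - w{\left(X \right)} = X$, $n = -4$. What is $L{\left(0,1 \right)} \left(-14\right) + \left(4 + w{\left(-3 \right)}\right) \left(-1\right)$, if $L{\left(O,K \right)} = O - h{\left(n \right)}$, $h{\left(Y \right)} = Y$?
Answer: $-72$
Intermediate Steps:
$w{\left(X \right)} = 9 - X$
$L{\left(O,K \right)} = 4 + O$ ($L{\left(O,K \right)} = O - -4 = O + 4 = 4 + O$)
$L{\left(0,1 \right)} \left(-14\right) + \left(4 + w{\left(-3 \right)}\right) \left(-1\right) = \left(4 + 0\right) \left(-14\right) + \left(4 + \left(9 - -3\right)\right) \left(-1\right) = 4 \left(-14\right) + \left(4 + \left(9 + 3\right)\right) \left(-1\right) = -56 + \left(4 + 12\right) \left(-1\right) = -56 + 16 \left(-1\right) = -56 - 16 = -72$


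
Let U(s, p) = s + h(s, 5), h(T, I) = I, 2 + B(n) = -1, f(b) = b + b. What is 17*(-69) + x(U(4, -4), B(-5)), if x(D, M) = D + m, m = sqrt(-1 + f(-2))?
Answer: -1164 + I*sqrt(5) ≈ -1164.0 + 2.2361*I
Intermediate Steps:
f(b) = 2*b
B(n) = -3 (B(n) = -2 - 1 = -3)
U(s, p) = 5 + s (U(s, p) = s + 5 = 5 + s)
m = I*sqrt(5) (m = sqrt(-1 + 2*(-2)) = sqrt(-1 - 4) = sqrt(-5) = I*sqrt(5) ≈ 2.2361*I)
x(D, M) = D + I*sqrt(5)
17*(-69) + x(U(4, -4), B(-5)) = 17*(-69) + ((5 + 4) + I*sqrt(5)) = -1173 + (9 + I*sqrt(5)) = -1164 + I*sqrt(5)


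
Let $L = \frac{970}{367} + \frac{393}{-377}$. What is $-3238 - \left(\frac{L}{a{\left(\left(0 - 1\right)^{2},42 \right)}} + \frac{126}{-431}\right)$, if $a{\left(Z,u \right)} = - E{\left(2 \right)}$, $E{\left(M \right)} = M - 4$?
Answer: $- \frac{386242135365}{119265458} \approx -3238.5$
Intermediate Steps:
$E{\left(M \right)} = -4 + M$
$a{\left(Z,u \right)} = 2$ ($a{\left(Z,u \right)} = - (-4 + 2) = \left(-1\right) \left(-2\right) = 2$)
$L = \frac{221459}{138359}$ ($L = 970 \cdot \frac{1}{367} + 393 \left(- \frac{1}{377}\right) = \frac{970}{367} - \frac{393}{377} = \frac{221459}{138359} \approx 1.6006$)
$-3238 - \left(\frac{L}{a{\left(\left(0 - 1\right)^{2},42 \right)}} + \frac{126}{-431}\right) = -3238 - \left(\frac{221459}{138359 \cdot 2} + \frac{126}{-431}\right) = -3238 - \left(\frac{221459}{138359} \cdot \frac{1}{2} + 126 \left(- \frac{1}{431}\right)\right) = -3238 - \left(\frac{221459}{276718} - \frac{126}{431}\right) = -3238 - \frac{60582361}{119265458} = - \frac{386242135365}{119265458}$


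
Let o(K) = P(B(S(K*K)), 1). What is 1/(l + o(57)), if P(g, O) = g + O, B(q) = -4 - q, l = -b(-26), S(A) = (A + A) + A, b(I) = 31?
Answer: -1/9781 ≈ -0.00010224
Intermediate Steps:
S(A) = 3*A (S(A) = 2*A + A = 3*A)
l = -31 (l = -1*31 = -31)
P(g, O) = O + g
o(K) = -3 - 3*K**2 (o(K) = 1 + (-4 - 3*K*K) = 1 + (-4 - 3*K**2) = -3 - 3*K**2)
1/(l + o(57)) = 1/(-31 + (-3 - 3*57**2)) = 1/(-31 + (-3 - 3*3249)) = 1/(-31 + (-3 - 9747)) = 1/(-31 - 9750) = 1/(-9781) = -1/9781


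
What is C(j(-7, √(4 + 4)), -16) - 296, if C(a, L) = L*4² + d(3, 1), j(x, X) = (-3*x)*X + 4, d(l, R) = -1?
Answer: -553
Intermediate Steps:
j(x, X) = 4 - 3*X*x (j(x, X) = -3*X*x + 4 = 4 - 3*X*x)
C(a, L) = -1 + 16*L (C(a, L) = L*4² - 1 = L*16 - 1 = 16*L - 1 = -1 + 16*L)
C(j(-7, √(4 + 4)), -16) - 296 = (-1 + 16*(-16)) - 296 = (-1 - 256) - 296 = -257 - 296 = -553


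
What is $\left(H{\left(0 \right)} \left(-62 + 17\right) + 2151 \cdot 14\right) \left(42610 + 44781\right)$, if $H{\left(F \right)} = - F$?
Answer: $2631692574$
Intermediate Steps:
$\left(H{\left(0 \right)} \left(-62 + 17\right) + 2151 \cdot 14\right) \left(42610 + 44781\right) = \left(\left(-1\right) 0 \left(-62 + 17\right) + 2151 \cdot 14\right) \left(42610 + 44781\right) = \left(0 \left(-45\right) + 30114\right) 87391 = \left(0 + 30114\right) 87391 = 30114 \cdot 87391 = 2631692574$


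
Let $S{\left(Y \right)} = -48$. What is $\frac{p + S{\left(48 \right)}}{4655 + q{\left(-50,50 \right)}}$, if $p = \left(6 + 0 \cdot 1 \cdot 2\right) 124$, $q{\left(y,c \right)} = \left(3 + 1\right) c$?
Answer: $\frac{696}{4855} \approx 0.14336$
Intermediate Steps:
$q{\left(y,c \right)} = 4 c$
$p = 744$ ($p = \left(6 + 0 \cdot 2\right) 124 = \left(6 + 0\right) 124 = 6 \cdot 124 = 744$)
$\frac{p + S{\left(48 \right)}}{4655 + q{\left(-50,50 \right)}} = \frac{744 - 48}{4655 + 4 \cdot 50} = \frac{696}{4655 + 200} = \frac{696}{4855}$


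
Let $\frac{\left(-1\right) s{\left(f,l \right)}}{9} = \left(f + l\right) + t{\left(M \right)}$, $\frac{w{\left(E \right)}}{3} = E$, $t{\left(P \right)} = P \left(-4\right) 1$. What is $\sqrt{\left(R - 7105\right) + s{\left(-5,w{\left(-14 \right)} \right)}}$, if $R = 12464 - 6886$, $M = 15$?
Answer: $2 i \sqrt{141} \approx 23.749 i$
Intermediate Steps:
$t{\left(P \right)} = - 4 P$ ($t{\left(P \right)} = - 4 P 1 = - 4 P$)
$w{\left(E \right)} = 3 E$
$R = 5578$
$s{\left(f,l \right)} = 540 - 9 f - 9 l$ ($s{\left(f,l \right)} = - 9 \left(\left(f + l\right) - 60\right) = - 9 \left(-60 + f + l\right) = 540 - 9 f - 9 l$)
$\sqrt{\left(R - 7105\right) + s{\left(-5,w{\left(-14 \right)} \right)}} = \sqrt{\left(5578 - 7105\right) - \left(-585 + 9 \cdot 3 \left(-14\right)\right)} = \sqrt{-1527 + \left(540 + 45 - -378\right)} = \sqrt{-1527 + \left(540 + 45 + 378\right)} = \sqrt{-1527 + 963} = \sqrt{-564} = 2 i \sqrt{141}$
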